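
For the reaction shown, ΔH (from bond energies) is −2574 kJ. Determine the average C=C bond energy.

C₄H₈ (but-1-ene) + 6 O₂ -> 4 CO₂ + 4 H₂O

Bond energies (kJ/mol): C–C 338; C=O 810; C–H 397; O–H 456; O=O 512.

Let D be the C=C bond energy.
Σ(broken) = 2×338 + 8×397 + 1×D + 6×512 = 6924 + D
Σ(formed) = 8×810 + 8×456 = 10128
ΔH = Σ(broken) − Σ(formed) = (6924 + D) − (10128) = −3204 + D
Setting this equal to −2574 kJ gives D = 630 kJ/mol.

D(C=C) ≈ 630 kJ/mol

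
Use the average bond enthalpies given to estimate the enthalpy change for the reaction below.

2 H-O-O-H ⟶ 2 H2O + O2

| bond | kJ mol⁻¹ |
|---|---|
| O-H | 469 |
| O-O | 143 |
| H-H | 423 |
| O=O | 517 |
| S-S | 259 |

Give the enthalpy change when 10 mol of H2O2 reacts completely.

ΔH = −1155 kJ

Bonds broken (reactants):
  O-H: 4 × 469 = 1876
  O-O: 2 × 143 = 286
  Σ(broken) = 2162 kJ
Bonds formed (products):
  O-H: 4 × 469 = 1876
  O=O: 1 × 517 = 517
  Σ(formed) = 2393 kJ
ΔH = Σ(broken) − Σ(formed) = 2162 − 2393 = −231 kJ
For 5× the reaction as written: 5 × (−231) = −1155 kJ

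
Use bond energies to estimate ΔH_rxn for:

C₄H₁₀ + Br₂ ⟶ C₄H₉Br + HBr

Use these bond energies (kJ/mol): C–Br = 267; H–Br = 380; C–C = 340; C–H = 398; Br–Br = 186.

ΔH ≈ −63 kJ

Bonds broken (reactants):
  Br–Br: 1 × 186 = 186
  C–C: 3 × 340 = 1020
  C–H: 10 × 398 = 3980
  Σ(broken) = 5186 kJ
Bonds formed (products):
  C–Br: 1 × 267 = 267
  C–C: 3 × 340 = 1020
  C–H: 9 × 398 = 3582
  H–Br: 1 × 380 = 380
  Σ(formed) = 5249 kJ
ΔH = Σ(broken) − Σ(formed) = 5186 − 5249 = −63 kJ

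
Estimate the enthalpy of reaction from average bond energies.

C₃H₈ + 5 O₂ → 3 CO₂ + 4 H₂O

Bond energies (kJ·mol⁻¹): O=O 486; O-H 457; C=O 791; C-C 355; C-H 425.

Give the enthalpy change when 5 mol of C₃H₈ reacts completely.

Bonds broken (reactants):
  C-C: 2 × 355 = 710
  C-H: 8 × 425 = 3400
  O=O: 5 × 486 = 2430
  Σ(broken) = 6540 kJ
Bonds formed (products):
  C=O: 6 × 791 = 4746
  O-H: 8 × 457 = 3656
  Σ(formed) = 8402 kJ
ΔH = Σ(broken) − Σ(formed) = 6540 − 8402 = −1862 kJ
For 5× the reaction as written: 5 × (−1862) = −9310 kJ

ΔH = −9310 kJ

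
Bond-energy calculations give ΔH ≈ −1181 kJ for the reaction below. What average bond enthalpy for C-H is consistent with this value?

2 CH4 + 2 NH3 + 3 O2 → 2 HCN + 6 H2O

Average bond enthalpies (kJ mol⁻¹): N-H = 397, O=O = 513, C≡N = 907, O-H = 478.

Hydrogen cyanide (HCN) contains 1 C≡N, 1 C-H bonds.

D(C-H) ≈ 408 kJ/mol

Let D be the C-H bond energy.
Σ(broken) = 8×D + 6×397 + 3×513 = 3921 + 8D
Σ(formed) = 2×907 + 2×D + 12×478 = 7550 + 2D
ΔH = Σ(broken) − Σ(formed) = (3921 + 8D) − (7550 + 2D) = −3629 + 6D
Setting this equal to −1181 kJ gives 6D = 2448, so D = 408 kJ/mol.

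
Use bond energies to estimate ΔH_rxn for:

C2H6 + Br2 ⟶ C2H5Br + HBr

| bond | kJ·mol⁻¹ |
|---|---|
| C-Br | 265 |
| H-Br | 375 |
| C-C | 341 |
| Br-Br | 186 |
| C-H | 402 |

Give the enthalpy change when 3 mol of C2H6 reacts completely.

ΔH = −156 kJ

Bonds broken (reactants):
  Br-Br: 1 × 186 = 186
  C-C: 1 × 341 = 341
  C-H: 6 × 402 = 2412
  Σ(broken) = 2939 kJ
Bonds formed (products):
  C-Br: 1 × 265 = 265
  C-C: 1 × 341 = 341
  C-H: 5 × 402 = 2010
  H-Br: 1 × 375 = 375
  Σ(formed) = 2991 kJ
ΔH = Σ(broken) − Σ(formed) = 2939 − 2991 = −52 kJ
For 3× the reaction as written: 3 × (−52) = −156 kJ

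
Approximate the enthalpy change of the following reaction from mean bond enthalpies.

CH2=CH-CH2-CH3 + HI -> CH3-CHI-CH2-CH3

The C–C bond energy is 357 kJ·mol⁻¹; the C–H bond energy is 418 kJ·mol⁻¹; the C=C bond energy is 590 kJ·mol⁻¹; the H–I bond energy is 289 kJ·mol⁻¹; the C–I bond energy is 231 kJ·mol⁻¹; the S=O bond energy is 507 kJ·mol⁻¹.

Bonds broken (reactants):
  C–C: 2 × 357 = 714
  C–H: 8 × 418 = 3344
  C=C: 1 × 590 = 590
  H–I: 1 × 289 = 289
  Σ(broken) = 4937 kJ
Bonds formed (products):
  C–C: 3 × 357 = 1071
  C–H: 9 × 418 = 3762
  C–I: 1 × 231 = 231
  Σ(formed) = 5064 kJ
ΔH = Σ(broken) − Σ(formed) = 4937 − 5064 = −127 kJ

ΔH ≈ −127 kJ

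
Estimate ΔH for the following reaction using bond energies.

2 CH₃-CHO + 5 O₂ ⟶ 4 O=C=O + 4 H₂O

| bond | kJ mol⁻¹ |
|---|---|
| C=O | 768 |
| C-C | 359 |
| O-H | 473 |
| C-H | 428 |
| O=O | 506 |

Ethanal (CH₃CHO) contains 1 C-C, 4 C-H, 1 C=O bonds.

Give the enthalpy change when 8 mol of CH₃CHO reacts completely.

Bonds broken (reactants):
  C-C: 2 × 359 = 718
  C-H: 8 × 428 = 3424
  C=O: 2 × 768 = 1536
  O=O: 5 × 506 = 2530
  Σ(broken) = 8208 kJ
Bonds formed (products):
  C=O: 8 × 768 = 6144
  O-H: 8 × 473 = 3784
  Σ(formed) = 9928 kJ
ΔH = Σ(broken) − Σ(formed) = 8208 − 9928 = −1720 kJ
For 4× the reaction as written: 4 × (−1720) = −6880 kJ

ΔH = −6880 kJ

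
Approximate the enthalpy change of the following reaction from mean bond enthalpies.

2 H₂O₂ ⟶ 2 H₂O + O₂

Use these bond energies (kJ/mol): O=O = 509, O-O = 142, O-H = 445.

ΔH ≈ −225 kJ

Bonds broken (reactants):
  O-H: 4 × 445 = 1780
  O-O: 2 × 142 = 284
  Σ(broken) = 2064 kJ
Bonds formed (products):
  O-H: 4 × 445 = 1780
  O=O: 1 × 509 = 509
  Σ(formed) = 2289 kJ
ΔH = Σ(broken) − Σ(formed) = 2064 − 2289 = −225 kJ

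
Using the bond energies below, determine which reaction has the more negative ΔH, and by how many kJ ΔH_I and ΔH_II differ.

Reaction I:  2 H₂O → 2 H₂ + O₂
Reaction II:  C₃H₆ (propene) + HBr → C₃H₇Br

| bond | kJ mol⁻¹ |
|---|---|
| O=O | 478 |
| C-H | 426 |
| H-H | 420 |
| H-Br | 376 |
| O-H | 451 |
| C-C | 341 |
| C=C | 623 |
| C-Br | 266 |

Reaction I:
  Bonds broken (reactants):
    O-H: 4 × 451 = 1804
    Σ(broken) = 1804 kJ
  Bonds formed (products):
    H-H: 2 × 420 = 840
    O=O: 1 × 478 = 478
    Σ(formed) = 1318 kJ
  ΔH_I = 1804 − 1318 = +486 kJ
Reaction II:
  Bonds broken (reactants):
    C-C: 1 × 341 = 341
    C-H: 6 × 426 = 2556
    C=C: 1 × 623 = 623
    H-Br: 1 × 376 = 376
    Σ(broken) = 3896 kJ
  Bonds formed (products):
    C-Br: 1 × 266 = 266
    C-C: 2 × 341 = 682
    C-H: 7 × 426 = 2982
    Σ(formed) = 3930 kJ
  ΔH_II = 3896 − 3930 = −34 kJ
ΔH_I − ΔH_II = +520 kJ, so reaction II has the more negative ΔH; |ΔH_I − ΔH_II| = 520 kJ.

Reaction II, by 520 kJ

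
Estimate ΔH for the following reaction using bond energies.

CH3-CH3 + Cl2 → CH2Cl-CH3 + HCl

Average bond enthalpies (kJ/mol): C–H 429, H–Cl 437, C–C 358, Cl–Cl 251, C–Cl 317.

Bonds broken (reactants):
  C–C: 1 × 358 = 358
  C–H: 6 × 429 = 2574
  Cl–Cl: 1 × 251 = 251
  Σ(broken) = 3183 kJ
Bonds formed (products):
  C–C: 1 × 358 = 358
  C–Cl: 1 × 317 = 317
  C–H: 5 × 429 = 2145
  H–Cl: 1 × 437 = 437
  Σ(formed) = 3257 kJ
ΔH = Σ(broken) − Σ(formed) = 3183 − 3257 = −74 kJ

ΔH ≈ −74 kJ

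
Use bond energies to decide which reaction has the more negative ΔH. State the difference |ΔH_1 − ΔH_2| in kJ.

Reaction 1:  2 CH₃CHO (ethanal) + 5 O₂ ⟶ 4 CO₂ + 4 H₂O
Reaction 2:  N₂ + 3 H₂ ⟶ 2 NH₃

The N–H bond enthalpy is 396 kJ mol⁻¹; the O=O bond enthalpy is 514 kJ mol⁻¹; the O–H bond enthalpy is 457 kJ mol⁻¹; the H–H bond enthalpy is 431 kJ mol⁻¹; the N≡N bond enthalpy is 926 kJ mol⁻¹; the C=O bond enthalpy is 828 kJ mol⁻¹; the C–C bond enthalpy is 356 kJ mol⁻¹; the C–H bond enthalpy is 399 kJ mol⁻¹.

Reaction 1:
  Bonds broken (reactants):
    C–C: 2 × 356 = 712
    C–H: 8 × 399 = 3192
    C=O: 2 × 828 = 1656
    O=O: 5 × 514 = 2570
    Σ(broken) = 8130 kJ
  Bonds formed (products):
    C=O: 8 × 828 = 6624
    O–H: 8 × 457 = 3656
    Σ(formed) = 10280 kJ
  ΔH_1 = 8130 − 10280 = −2150 kJ
Reaction 2:
  Bonds broken (reactants):
    H–H: 3 × 431 = 1293
    N≡N: 1 × 926 = 926
    Σ(broken) = 2219 kJ
  Bonds formed (products):
    N–H: 6 × 396 = 2376
    Σ(formed) = 2376 kJ
  ΔH_2 = 2219 − 2376 = −157 kJ
ΔH_1 − ΔH_2 = −1993 kJ, so reaction 1 has the more negative ΔH; |ΔH_1 − ΔH_2| = 1993 kJ.

Reaction 1, by 1993 kJ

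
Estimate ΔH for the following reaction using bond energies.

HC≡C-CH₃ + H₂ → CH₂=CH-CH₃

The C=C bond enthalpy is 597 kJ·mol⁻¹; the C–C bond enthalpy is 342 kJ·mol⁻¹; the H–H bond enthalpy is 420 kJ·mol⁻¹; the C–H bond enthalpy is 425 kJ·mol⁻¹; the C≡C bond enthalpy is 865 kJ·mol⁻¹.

Bonds broken (reactants):
  C≡C: 1 × 865 = 865
  C–C: 1 × 342 = 342
  C–H: 4 × 425 = 1700
  H–H: 1 × 420 = 420
  Σ(broken) = 3327 kJ
Bonds formed (products):
  C–C: 1 × 342 = 342
  C–H: 6 × 425 = 2550
  C=C: 1 × 597 = 597
  Σ(formed) = 3489 kJ
ΔH = Σ(broken) − Σ(formed) = 3327 − 3489 = −162 kJ

ΔH ≈ −162 kJ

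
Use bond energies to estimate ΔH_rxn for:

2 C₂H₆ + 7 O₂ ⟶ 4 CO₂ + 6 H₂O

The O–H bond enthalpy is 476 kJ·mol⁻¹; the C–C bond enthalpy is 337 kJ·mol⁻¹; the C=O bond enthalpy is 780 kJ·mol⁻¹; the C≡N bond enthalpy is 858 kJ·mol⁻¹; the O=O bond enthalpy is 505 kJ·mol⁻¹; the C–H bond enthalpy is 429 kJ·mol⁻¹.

Bonds broken (reactants):
  C–C: 2 × 337 = 674
  C–H: 12 × 429 = 5148
  O=O: 7 × 505 = 3535
  Σ(broken) = 9357 kJ
Bonds formed (products):
  C=O: 8 × 780 = 6240
  O–H: 12 × 476 = 5712
  Σ(formed) = 11952 kJ
ΔH = Σ(broken) − Σ(formed) = 9357 − 11952 = −2595 kJ

ΔH ≈ −2595 kJ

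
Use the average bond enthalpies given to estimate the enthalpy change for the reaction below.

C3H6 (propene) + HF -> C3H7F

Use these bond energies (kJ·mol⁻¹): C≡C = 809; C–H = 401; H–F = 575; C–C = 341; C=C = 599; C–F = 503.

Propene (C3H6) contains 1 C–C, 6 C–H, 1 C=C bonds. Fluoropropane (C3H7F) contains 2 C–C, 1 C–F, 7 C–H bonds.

ΔH ≈ −71 kJ

Bonds broken (reactants):
  C–C: 1 × 341 = 341
  C–H: 6 × 401 = 2406
  C=C: 1 × 599 = 599
  H–F: 1 × 575 = 575
  Σ(broken) = 3921 kJ
Bonds formed (products):
  C–C: 2 × 341 = 682
  C–F: 1 × 503 = 503
  C–H: 7 × 401 = 2807
  Σ(formed) = 3992 kJ
ΔH = Σ(broken) − Σ(formed) = 3921 − 3992 = −71 kJ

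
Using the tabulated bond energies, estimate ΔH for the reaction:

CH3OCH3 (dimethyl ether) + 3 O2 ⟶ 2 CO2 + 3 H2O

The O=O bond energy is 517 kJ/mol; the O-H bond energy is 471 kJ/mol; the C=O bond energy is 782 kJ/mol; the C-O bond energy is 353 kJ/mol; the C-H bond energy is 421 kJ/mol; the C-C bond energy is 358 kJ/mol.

ΔH ≈ −1171 kJ

Bonds broken (reactants):
  C-H: 6 × 421 = 2526
  C-O: 2 × 353 = 706
  O=O: 3 × 517 = 1551
  Σ(broken) = 4783 kJ
Bonds formed (products):
  C=O: 4 × 782 = 3128
  O-H: 6 × 471 = 2826
  Σ(formed) = 5954 kJ
ΔH = Σ(broken) − Σ(formed) = 4783 − 5954 = −1171 kJ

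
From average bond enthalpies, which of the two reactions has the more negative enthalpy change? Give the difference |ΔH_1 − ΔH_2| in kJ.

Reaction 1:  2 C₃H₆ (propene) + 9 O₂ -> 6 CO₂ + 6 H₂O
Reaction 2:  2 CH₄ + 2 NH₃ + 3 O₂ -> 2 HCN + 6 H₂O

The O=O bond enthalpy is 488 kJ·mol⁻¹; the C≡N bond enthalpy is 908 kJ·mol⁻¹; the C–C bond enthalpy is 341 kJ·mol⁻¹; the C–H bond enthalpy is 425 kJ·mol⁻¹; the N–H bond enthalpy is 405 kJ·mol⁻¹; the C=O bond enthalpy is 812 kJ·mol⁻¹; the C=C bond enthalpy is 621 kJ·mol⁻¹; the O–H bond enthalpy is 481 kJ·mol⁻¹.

Reaction 1, by 2956 kJ

Reaction 1:
  Bonds broken (reactants):
    C–C: 2 × 341 = 682
    C–H: 12 × 425 = 5100
    C=C: 2 × 621 = 1242
    O=O: 9 × 488 = 4392
    Σ(broken) = 11416 kJ
  Bonds formed (products):
    C=O: 12 × 812 = 9744
    O–H: 12 × 481 = 5772
    Σ(formed) = 15516 kJ
  ΔH_1 = 11416 − 15516 = −4100 kJ
Reaction 2:
  Bonds broken (reactants):
    C–H: 8 × 425 = 3400
    N–H: 6 × 405 = 2430
    O=O: 3 × 488 = 1464
    Σ(broken) = 7294 kJ
  Bonds formed (products):
    C≡N: 2 × 908 = 1816
    C–H: 2 × 425 = 850
    O–H: 12 × 481 = 5772
    Σ(formed) = 8438 kJ
  ΔH_2 = 7294 − 8438 = −1144 kJ
ΔH_1 − ΔH_2 = −2956 kJ, so reaction 1 has the more negative ΔH; |ΔH_1 − ΔH_2| = 2956 kJ.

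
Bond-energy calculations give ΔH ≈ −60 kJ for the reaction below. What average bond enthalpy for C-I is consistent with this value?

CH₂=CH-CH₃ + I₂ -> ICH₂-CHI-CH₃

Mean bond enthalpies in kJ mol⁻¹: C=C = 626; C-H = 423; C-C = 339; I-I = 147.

Let D be the C-I bond energy.
Σ(broken) = 1×339 + 6×423 + 1×626 + 1×147 = 3650
Σ(formed) = 2×339 + 6×423 + 2×D = 3216 + 2D
ΔH = Σ(broken) − Σ(formed) = (3650) − (3216 + 2D) = +434 − 2D
Setting this equal to −60 kJ gives 2D = 494, so D = 247 kJ/mol.

D(C-I) ≈ 247 kJ/mol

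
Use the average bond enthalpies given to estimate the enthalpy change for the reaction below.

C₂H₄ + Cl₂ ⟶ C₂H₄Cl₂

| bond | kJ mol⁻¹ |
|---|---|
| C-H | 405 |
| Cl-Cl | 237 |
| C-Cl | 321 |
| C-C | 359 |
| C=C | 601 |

ΔH ≈ −163 kJ

Bonds broken (reactants):
  C-H: 4 × 405 = 1620
  C=C: 1 × 601 = 601
  Cl-Cl: 1 × 237 = 237
  Σ(broken) = 2458 kJ
Bonds formed (products):
  C-C: 1 × 359 = 359
  C-Cl: 2 × 321 = 642
  C-H: 4 × 405 = 1620
  Σ(formed) = 2621 kJ
ΔH = Σ(broken) − Σ(formed) = 2458 − 2621 = −163 kJ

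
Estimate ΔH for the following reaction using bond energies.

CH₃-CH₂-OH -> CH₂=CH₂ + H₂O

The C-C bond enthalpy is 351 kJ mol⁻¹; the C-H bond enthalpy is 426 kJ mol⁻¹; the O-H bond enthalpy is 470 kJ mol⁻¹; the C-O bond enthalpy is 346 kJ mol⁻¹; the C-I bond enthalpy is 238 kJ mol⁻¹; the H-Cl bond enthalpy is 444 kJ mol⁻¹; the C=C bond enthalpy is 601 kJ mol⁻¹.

Bonds broken (reactants):
  C-C: 1 × 351 = 351
  C-H: 5 × 426 = 2130
  C-O: 1 × 346 = 346
  O-H: 1 × 470 = 470
  Σ(broken) = 3297 kJ
Bonds formed (products):
  C-H: 4 × 426 = 1704
  C=C: 1 × 601 = 601
  O-H: 2 × 470 = 940
  Σ(formed) = 3245 kJ
ΔH = Σ(broken) − Σ(formed) = 3297 − 3245 = +52 kJ

ΔH ≈ +52 kJ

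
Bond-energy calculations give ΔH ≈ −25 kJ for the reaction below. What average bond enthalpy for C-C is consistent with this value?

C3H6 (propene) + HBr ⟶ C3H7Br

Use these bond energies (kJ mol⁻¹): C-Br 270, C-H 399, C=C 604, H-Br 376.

Let D be the C-C bond energy.
Σ(broken) = 1×D + 6×399 + 1×604 + 1×376 = 3374 + D
Σ(formed) = 1×270 + 2×D + 7×399 = 3063 + 2D
ΔH = Σ(broken) − Σ(formed) = (3374 + D) − (3063 + 2D) = +311 − D
Setting this equal to −25 kJ gives D = 336 kJ/mol.

D(C-C) ≈ 336 kJ/mol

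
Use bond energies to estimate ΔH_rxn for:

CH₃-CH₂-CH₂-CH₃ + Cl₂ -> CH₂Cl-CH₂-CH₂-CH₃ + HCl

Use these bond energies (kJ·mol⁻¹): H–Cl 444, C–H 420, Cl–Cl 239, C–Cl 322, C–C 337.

ΔH ≈ −107 kJ

Bonds broken (reactants):
  C–C: 3 × 337 = 1011
  C–H: 10 × 420 = 4200
  Cl–Cl: 1 × 239 = 239
  Σ(broken) = 5450 kJ
Bonds formed (products):
  C–C: 3 × 337 = 1011
  C–Cl: 1 × 322 = 322
  C–H: 9 × 420 = 3780
  H–Cl: 1 × 444 = 444
  Σ(formed) = 5557 kJ
ΔH = Σ(broken) − Σ(formed) = 5450 − 5557 = −107 kJ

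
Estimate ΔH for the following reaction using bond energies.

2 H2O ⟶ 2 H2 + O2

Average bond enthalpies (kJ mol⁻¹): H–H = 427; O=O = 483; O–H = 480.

Bonds broken (reactants):
  O–H: 4 × 480 = 1920
  Σ(broken) = 1920 kJ
Bonds formed (products):
  H–H: 2 × 427 = 854
  O=O: 1 × 483 = 483
  Σ(formed) = 1337 kJ
ΔH = Σ(broken) − Σ(formed) = 1920 − 1337 = +583 kJ

ΔH ≈ +583 kJ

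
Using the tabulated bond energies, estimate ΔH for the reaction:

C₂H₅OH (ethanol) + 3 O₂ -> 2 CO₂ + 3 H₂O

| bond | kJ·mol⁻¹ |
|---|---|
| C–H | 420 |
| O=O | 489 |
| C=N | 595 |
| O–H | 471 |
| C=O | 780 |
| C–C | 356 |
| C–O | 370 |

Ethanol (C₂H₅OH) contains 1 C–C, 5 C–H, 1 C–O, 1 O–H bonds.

Bonds broken (reactants):
  C–C: 1 × 356 = 356
  C–H: 5 × 420 = 2100
  C–O: 1 × 370 = 370
  O–H: 1 × 471 = 471
  O=O: 3 × 489 = 1467
  Σ(broken) = 4764 kJ
Bonds formed (products):
  C=O: 4 × 780 = 3120
  O–H: 6 × 471 = 2826
  Σ(formed) = 5946 kJ
ΔH = Σ(broken) − Σ(formed) = 4764 − 5946 = −1182 kJ

ΔH ≈ −1182 kJ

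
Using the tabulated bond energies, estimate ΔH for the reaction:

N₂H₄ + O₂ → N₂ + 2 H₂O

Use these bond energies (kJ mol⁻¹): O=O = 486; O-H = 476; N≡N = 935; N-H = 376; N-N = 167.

Bonds broken (reactants):
  N-H: 4 × 376 = 1504
  N-N: 1 × 167 = 167
  O=O: 1 × 486 = 486
  Σ(broken) = 2157 kJ
Bonds formed (products):
  N≡N: 1 × 935 = 935
  O-H: 4 × 476 = 1904
  Σ(formed) = 2839 kJ
ΔH = Σ(broken) − Σ(formed) = 2157 − 2839 = −682 kJ

ΔH ≈ −682 kJ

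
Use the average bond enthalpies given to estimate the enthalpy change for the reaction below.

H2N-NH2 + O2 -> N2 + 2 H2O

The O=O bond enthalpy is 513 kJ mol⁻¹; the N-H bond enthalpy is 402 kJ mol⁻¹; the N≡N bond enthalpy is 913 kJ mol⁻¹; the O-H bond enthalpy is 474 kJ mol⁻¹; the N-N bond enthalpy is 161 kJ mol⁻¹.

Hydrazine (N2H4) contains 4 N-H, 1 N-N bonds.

Bonds broken (reactants):
  N-H: 4 × 402 = 1608
  N-N: 1 × 161 = 161
  O=O: 1 × 513 = 513
  Σ(broken) = 2282 kJ
Bonds formed (products):
  N≡N: 1 × 913 = 913
  O-H: 4 × 474 = 1896
  Σ(formed) = 2809 kJ
ΔH = Σ(broken) − Σ(formed) = 2282 − 2809 = −527 kJ

ΔH ≈ −527 kJ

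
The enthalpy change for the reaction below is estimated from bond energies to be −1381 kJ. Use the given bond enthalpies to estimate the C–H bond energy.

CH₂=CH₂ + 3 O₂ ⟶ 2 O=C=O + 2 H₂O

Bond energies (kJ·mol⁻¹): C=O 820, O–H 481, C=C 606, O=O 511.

Let D be the C–H bond energy.
Σ(broken) = 4×D + 1×606 + 3×511 = 2139 + 4D
Σ(formed) = 4×820 + 4×481 = 5204
ΔH = Σ(broken) − Σ(formed) = (2139 + 4D) − (5204) = −3065 + 4D
Setting this equal to −1381 kJ gives 4D = 1684, so D = 421 kJ/mol.

D(C–H) ≈ 421 kJ/mol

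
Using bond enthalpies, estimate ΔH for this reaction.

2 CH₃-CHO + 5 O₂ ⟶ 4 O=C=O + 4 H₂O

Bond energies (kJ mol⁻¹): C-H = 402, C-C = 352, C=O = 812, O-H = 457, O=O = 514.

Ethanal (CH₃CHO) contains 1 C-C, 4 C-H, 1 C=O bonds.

ΔH ≈ −2038 kJ

Bonds broken (reactants):
  C-C: 2 × 352 = 704
  C-H: 8 × 402 = 3216
  C=O: 2 × 812 = 1624
  O=O: 5 × 514 = 2570
  Σ(broken) = 8114 kJ
Bonds formed (products):
  C=O: 8 × 812 = 6496
  O-H: 8 × 457 = 3656
  Σ(formed) = 10152 kJ
ΔH = Σ(broken) − Σ(formed) = 8114 − 10152 = −2038 kJ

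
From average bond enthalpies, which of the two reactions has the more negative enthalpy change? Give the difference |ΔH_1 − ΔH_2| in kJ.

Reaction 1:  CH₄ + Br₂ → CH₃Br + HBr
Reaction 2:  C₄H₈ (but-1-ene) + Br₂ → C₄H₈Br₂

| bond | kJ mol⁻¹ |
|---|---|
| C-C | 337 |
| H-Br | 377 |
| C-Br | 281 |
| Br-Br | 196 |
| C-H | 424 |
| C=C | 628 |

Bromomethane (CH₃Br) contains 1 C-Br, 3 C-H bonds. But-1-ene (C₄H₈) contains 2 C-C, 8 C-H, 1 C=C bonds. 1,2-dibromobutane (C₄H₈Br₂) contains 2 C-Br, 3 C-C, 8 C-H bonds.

Reaction 2, by 37 kJ

Reaction 1:
  Bonds broken (reactants):
    Br-Br: 1 × 196 = 196
    C-H: 4 × 424 = 1696
    Σ(broken) = 1892 kJ
  Bonds formed (products):
    C-Br: 1 × 281 = 281
    C-H: 3 × 424 = 1272
    H-Br: 1 × 377 = 377
    Σ(formed) = 1930 kJ
  ΔH_1 = 1892 − 1930 = −38 kJ
Reaction 2:
  Bonds broken (reactants):
    Br-Br: 1 × 196 = 196
    C-C: 2 × 337 = 674
    C-H: 8 × 424 = 3392
    C=C: 1 × 628 = 628
    Σ(broken) = 4890 kJ
  Bonds formed (products):
    C-Br: 2 × 281 = 562
    C-C: 3 × 337 = 1011
    C-H: 8 × 424 = 3392
    Σ(formed) = 4965 kJ
  ΔH_2 = 4890 − 4965 = −75 kJ
ΔH_1 − ΔH_2 = +37 kJ, so reaction 2 has the more negative ΔH; |ΔH_1 − ΔH_2| = 37 kJ.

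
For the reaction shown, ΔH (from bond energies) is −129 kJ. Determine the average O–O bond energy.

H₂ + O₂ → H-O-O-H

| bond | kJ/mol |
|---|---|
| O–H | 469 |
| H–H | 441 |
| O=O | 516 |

D(O–O) ≈ 148 kJ/mol

Let D be the O–O bond energy.
Σ(broken) = 1×441 + 1×516 = 957
Σ(formed) = 2×469 + 1×D = 938 + D
ΔH = Σ(broken) − Σ(formed) = (957) − (938 + D) = +19 − D
Setting this equal to −129 kJ gives D = 148 kJ/mol.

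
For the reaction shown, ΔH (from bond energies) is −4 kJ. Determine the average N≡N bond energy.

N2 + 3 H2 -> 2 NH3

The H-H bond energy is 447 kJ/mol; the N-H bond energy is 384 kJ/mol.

D(N≡N) ≈ 959 kJ/mol

Let D be the N≡N bond energy.
Σ(broken) = 3×447 + 1×D = 1341 + D
Σ(formed) = 6×384 = 2304
ΔH = Σ(broken) − Σ(formed) = (1341 + D) − (2304) = −963 + D
Setting this equal to −4 kJ gives D = 959 kJ/mol.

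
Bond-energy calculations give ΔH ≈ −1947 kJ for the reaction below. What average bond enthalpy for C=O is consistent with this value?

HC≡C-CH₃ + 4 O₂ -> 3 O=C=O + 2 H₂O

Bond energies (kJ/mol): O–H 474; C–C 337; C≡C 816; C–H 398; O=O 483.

Let D be the C=O bond energy.
Σ(broken) = 1×816 + 1×337 + 4×398 + 4×483 = 4677
Σ(formed) = 6×D + 4×474 = 1896 + 6D
ΔH = Σ(broken) − Σ(formed) = (4677) − (1896 + 6D) = +2781 − 6D
Setting this equal to −1947 kJ gives 6D = 4728, so D = 788 kJ/mol.

D(C=O) ≈ 788 kJ/mol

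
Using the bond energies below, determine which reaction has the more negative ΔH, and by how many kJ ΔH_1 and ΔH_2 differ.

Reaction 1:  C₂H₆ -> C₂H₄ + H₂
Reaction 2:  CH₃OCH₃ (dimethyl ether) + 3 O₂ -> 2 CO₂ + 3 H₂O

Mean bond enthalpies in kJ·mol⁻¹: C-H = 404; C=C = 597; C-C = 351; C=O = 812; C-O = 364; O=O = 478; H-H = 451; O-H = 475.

Reaction 1:
  Bonds broken (reactants):
    C-C: 1 × 351 = 351
    C-H: 6 × 404 = 2424
    Σ(broken) = 2775 kJ
  Bonds formed (products):
    C-H: 4 × 404 = 1616
    C=C: 1 × 597 = 597
    H-H: 1 × 451 = 451
    Σ(formed) = 2664 kJ
  ΔH_1 = 2775 − 2664 = +111 kJ
Reaction 2:
  Bonds broken (reactants):
    C-H: 6 × 404 = 2424
    C-O: 2 × 364 = 728
    O=O: 3 × 478 = 1434
    Σ(broken) = 4586 kJ
  Bonds formed (products):
    C=O: 4 × 812 = 3248
    O-H: 6 × 475 = 2850
    Σ(formed) = 6098 kJ
  ΔH_2 = 4586 − 6098 = −1512 kJ
ΔH_1 − ΔH_2 = +1623 kJ, so reaction 2 has the more negative ΔH; |ΔH_1 − ΔH_2| = 1623 kJ.

Reaction 2, by 1623 kJ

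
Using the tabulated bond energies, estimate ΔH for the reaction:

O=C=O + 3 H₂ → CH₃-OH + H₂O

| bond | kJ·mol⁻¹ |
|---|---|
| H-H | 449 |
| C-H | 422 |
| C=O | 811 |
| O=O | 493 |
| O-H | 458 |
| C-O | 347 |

Bonds broken (reactants):
  C=O: 2 × 811 = 1622
  H-H: 3 × 449 = 1347
  Σ(broken) = 2969 kJ
Bonds formed (products):
  C-H: 3 × 422 = 1266
  C-O: 1 × 347 = 347
  O-H: 3 × 458 = 1374
  Σ(formed) = 2987 kJ
ΔH = Σ(broken) − Σ(formed) = 2969 − 2987 = −18 kJ

ΔH ≈ −18 kJ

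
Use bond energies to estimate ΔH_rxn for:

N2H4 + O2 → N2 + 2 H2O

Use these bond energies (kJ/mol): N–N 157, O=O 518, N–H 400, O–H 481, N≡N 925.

Bonds broken (reactants):
  N–H: 4 × 400 = 1600
  N–N: 1 × 157 = 157
  O=O: 1 × 518 = 518
  Σ(broken) = 2275 kJ
Bonds formed (products):
  N≡N: 1 × 925 = 925
  O–H: 4 × 481 = 1924
  Σ(formed) = 2849 kJ
ΔH = Σ(broken) − Σ(formed) = 2275 − 2849 = −574 kJ

ΔH ≈ −574 kJ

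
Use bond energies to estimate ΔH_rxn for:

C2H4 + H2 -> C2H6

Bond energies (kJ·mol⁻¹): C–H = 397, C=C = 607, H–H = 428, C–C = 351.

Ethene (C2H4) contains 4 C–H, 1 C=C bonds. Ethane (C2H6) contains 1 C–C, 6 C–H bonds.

ΔH ≈ −110 kJ

Bonds broken (reactants):
  C–H: 4 × 397 = 1588
  C=C: 1 × 607 = 607
  H–H: 1 × 428 = 428
  Σ(broken) = 2623 kJ
Bonds formed (products):
  C–C: 1 × 351 = 351
  C–H: 6 × 397 = 2382
  Σ(formed) = 2733 kJ
ΔH = Σ(broken) − Σ(formed) = 2623 − 2733 = −110 kJ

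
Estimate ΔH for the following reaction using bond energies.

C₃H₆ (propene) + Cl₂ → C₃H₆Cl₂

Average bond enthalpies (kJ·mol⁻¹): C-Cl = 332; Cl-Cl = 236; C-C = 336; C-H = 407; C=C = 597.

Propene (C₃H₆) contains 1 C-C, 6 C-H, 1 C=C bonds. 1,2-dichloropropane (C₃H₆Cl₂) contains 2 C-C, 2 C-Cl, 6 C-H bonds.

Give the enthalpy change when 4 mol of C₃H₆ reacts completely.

ΔH = −668 kJ

Bonds broken (reactants):
  C-C: 1 × 336 = 336
  C-H: 6 × 407 = 2442
  C=C: 1 × 597 = 597
  Cl-Cl: 1 × 236 = 236
  Σ(broken) = 3611 kJ
Bonds formed (products):
  C-C: 2 × 336 = 672
  C-Cl: 2 × 332 = 664
  C-H: 6 × 407 = 2442
  Σ(formed) = 3778 kJ
ΔH = Σ(broken) − Σ(formed) = 3611 − 3778 = −167 kJ
For 4× the reaction as written: 4 × (−167) = −668 kJ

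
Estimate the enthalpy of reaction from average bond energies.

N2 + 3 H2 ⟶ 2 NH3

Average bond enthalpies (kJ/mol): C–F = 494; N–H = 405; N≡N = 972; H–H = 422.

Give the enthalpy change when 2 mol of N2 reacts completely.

Bonds broken (reactants):
  H–H: 3 × 422 = 1266
  N≡N: 1 × 972 = 972
  Σ(broken) = 2238 kJ
Bonds formed (products):
  N–H: 6 × 405 = 2430
  Σ(formed) = 2430 kJ
ΔH = Σ(broken) − Σ(formed) = 2238 − 2430 = −192 kJ
For 2× the reaction as written: 2 × (−192) = −384 kJ

ΔH = −384 kJ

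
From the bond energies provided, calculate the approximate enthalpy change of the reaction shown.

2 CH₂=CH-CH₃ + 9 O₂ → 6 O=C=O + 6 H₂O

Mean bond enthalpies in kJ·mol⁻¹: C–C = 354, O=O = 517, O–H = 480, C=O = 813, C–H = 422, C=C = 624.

ΔH ≈ −3843 kJ

Bonds broken (reactants):
  C–C: 2 × 354 = 708
  C–H: 12 × 422 = 5064
  C=C: 2 × 624 = 1248
  O=O: 9 × 517 = 4653
  Σ(broken) = 11673 kJ
Bonds formed (products):
  C=O: 12 × 813 = 9756
  O–H: 12 × 480 = 5760
  Σ(formed) = 15516 kJ
ΔH = Σ(broken) − Σ(formed) = 11673 − 15516 = −3843 kJ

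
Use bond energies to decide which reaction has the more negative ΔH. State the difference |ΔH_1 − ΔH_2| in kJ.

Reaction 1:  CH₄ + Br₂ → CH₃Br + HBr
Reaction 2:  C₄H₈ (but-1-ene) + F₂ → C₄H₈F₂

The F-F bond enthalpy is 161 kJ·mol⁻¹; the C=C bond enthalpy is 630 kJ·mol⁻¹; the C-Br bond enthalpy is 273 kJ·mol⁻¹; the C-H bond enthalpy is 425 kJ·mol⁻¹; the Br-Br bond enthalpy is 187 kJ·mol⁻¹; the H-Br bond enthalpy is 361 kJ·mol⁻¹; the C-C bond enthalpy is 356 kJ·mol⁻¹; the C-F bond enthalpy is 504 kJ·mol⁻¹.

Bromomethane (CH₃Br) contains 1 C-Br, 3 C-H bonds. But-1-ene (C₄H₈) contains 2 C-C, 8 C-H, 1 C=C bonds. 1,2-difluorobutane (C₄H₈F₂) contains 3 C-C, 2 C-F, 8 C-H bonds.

Reaction 2, by 551 kJ

Reaction 1:
  Bonds broken (reactants):
    Br-Br: 1 × 187 = 187
    C-H: 4 × 425 = 1700
    Σ(broken) = 1887 kJ
  Bonds formed (products):
    C-Br: 1 × 273 = 273
    C-H: 3 × 425 = 1275
    H-Br: 1 × 361 = 361
    Σ(formed) = 1909 kJ
  ΔH_1 = 1887 − 1909 = −22 kJ
Reaction 2:
  Bonds broken (reactants):
    C-C: 2 × 356 = 712
    C-H: 8 × 425 = 3400
    C=C: 1 × 630 = 630
    F-F: 1 × 161 = 161
    Σ(broken) = 4903 kJ
  Bonds formed (products):
    C-C: 3 × 356 = 1068
    C-F: 2 × 504 = 1008
    C-H: 8 × 425 = 3400
    Σ(formed) = 5476 kJ
  ΔH_2 = 4903 − 5476 = −573 kJ
ΔH_1 − ΔH_2 = +551 kJ, so reaction 2 has the more negative ΔH; |ΔH_1 − ΔH_2| = 551 kJ.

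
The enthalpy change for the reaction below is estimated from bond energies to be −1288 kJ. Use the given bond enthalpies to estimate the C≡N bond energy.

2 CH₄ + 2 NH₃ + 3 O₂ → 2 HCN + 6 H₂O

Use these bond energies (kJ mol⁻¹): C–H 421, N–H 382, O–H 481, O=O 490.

Let D be the C≡N bond energy.
Σ(broken) = 8×421 + 6×382 + 3×490 = 7130
Σ(formed) = 2×D + 2×421 + 12×481 = 6614 + 2D
ΔH = Σ(broken) − Σ(formed) = (7130) − (6614 + 2D) = +516 − 2D
Setting this equal to −1288 kJ gives 2D = 1804, so D = 902 kJ/mol.

D(C≡N) ≈ 902 kJ/mol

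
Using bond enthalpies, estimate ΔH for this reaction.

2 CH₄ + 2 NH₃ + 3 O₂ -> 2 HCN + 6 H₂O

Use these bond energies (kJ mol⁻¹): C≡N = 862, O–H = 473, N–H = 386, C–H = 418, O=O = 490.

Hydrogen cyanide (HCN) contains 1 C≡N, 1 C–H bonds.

ΔH ≈ −1106 kJ

Bonds broken (reactants):
  C–H: 8 × 418 = 3344
  N–H: 6 × 386 = 2316
  O=O: 3 × 490 = 1470
  Σ(broken) = 7130 kJ
Bonds formed (products):
  C≡N: 2 × 862 = 1724
  C–H: 2 × 418 = 836
  O–H: 12 × 473 = 5676
  Σ(formed) = 8236 kJ
ΔH = Σ(broken) − Σ(formed) = 7130 − 8236 = −1106 kJ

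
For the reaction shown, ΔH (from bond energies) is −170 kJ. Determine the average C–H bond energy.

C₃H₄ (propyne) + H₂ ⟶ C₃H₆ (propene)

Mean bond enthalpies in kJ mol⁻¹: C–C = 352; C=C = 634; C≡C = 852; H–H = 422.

Let D be the C–H bond energy.
Σ(broken) = 1×852 + 1×352 + 4×D + 1×422 = 1626 + 4D
Σ(formed) = 1×352 + 6×D + 1×634 = 986 + 6D
ΔH = Σ(broken) − Σ(formed) = (1626 + 4D) − (986 + 6D) = +640 − 2D
Setting this equal to −170 kJ gives 2D = 810, so D = 405 kJ/mol.

D(C–H) ≈ 405 kJ/mol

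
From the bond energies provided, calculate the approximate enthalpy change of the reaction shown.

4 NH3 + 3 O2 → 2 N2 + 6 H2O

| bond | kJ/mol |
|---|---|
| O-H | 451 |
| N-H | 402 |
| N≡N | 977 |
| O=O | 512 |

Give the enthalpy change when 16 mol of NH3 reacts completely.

Bonds broken (reactants):
  N-H: 12 × 402 = 4824
  O=O: 3 × 512 = 1536
  Σ(broken) = 6360 kJ
Bonds formed (products):
  N≡N: 2 × 977 = 1954
  O-H: 12 × 451 = 5412
  Σ(formed) = 7366 kJ
ΔH = Σ(broken) − Σ(formed) = 6360 − 7366 = −1006 kJ
For 4× the reaction as written: 4 × (−1006) = −4024 kJ

ΔH = −4024 kJ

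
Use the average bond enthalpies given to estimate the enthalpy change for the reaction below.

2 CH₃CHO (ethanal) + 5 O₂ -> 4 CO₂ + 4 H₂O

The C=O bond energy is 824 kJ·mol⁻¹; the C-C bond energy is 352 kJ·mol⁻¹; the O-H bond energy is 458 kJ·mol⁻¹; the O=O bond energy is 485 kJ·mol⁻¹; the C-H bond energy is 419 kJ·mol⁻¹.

ΔH ≈ −2127 kJ

Bonds broken (reactants):
  C-C: 2 × 352 = 704
  C-H: 8 × 419 = 3352
  C=O: 2 × 824 = 1648
  O=O: 5 × 485 = 2425
  Σ(broken) = 8129 kJ
Bonds formed (products):
  C=O: 8 × 824 = 6592
  O-H: 8 × 458 = 3664
  Σ(formed) = 10256 kJ
ΔH = Σ(broken) − Σ(formed) = 8129 − 10256 = −2127 kJ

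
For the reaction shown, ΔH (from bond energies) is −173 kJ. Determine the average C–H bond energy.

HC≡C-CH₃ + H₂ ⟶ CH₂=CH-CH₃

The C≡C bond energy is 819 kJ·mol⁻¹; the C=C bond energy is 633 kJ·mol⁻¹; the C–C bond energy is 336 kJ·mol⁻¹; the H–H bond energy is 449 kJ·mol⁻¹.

Let D be the C–H bond energy.
Σ(broken) = 1×819 + 1×336 + 4×D + 1×449 = 1604 + 4D
Σ(formed) = 1×336 + 6×D + 1×633 = 969 + 6D
ΔH = Σ(broken) − Σ(formed) = (1604 + 4D) − (969 + 6D) = +635 − 2D
Setting this equal to −173 kJ gives 2D = 808, so D = 404 kJ/mol.

D(C–H) ≈ 404 kJ/mol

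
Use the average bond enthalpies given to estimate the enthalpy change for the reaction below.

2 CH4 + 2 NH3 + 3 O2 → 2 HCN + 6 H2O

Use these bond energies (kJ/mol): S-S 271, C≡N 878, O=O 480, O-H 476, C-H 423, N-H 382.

Bonds broken (reactants):
  C-H: 8 × 423 = 3384
  N-H: 6 × 382 = 2292
  O=O: 3 × 480 = 1440
  Σ(broken) = 7116 kJ
Bonds formed (products):
  C≡N: 2 × 878 = 1756
  C-H: 2 × 423 = 846
  O-H: 12 × 476 = 5712
  Σ(formed) = 8314 kJ
ΔH = Σ(broken) − Σ(formed) = 7116 − 8314 = −1198 kJ

ΔH ≈ −1198 kJ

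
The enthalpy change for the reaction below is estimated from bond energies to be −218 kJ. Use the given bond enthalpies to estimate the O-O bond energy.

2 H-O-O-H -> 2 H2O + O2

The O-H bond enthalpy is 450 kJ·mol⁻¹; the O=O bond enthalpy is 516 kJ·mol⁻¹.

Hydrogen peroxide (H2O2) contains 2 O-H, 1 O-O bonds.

D(O-O) ≈ 149 kJ/mol

Let D be the O-O bond energy.
Σ(broken) = 4×450 + 2×D = 1800 + 2D
Σ(formed) = 4×450 + 1×516 = 2316
ΔH = Σ(broken) − Σ(formed) = (1800 + 2D) − (2316) = −516 + 2D
Setting this equal to −218 kJ gives 2D = 298, so D = 149 kJ/mol.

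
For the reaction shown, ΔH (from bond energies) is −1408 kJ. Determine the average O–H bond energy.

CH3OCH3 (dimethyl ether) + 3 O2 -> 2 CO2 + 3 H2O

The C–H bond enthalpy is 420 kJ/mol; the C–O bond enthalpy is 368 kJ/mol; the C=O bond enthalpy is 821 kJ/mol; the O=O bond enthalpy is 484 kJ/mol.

D(O–H) ≈ 472 kJ/mol

Let D be the O–H bond energy.
Σ(broken) = 6×420 + 2×368 + 3×484 = 4708
Σ(formed) = 4×821 + 6×D = 3284 + 6D
ΔH = Σ(broken) − Σ(formed) = (4708) − (3284 + 6D) = +1424 − 6D
Setting this equal to −1408 kJ gives 6D = 2832, so D = 472 kJ/mol.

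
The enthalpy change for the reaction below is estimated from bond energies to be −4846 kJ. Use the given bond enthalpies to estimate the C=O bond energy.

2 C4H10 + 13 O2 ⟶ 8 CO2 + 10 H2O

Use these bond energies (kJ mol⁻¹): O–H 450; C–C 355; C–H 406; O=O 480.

Let D be the C=O bond energy.
Σ(broken) = 6×355 + 20×406 + 13×480 = 16490
Σ(formed) = 16×D + 20×450 = 9000 + 16D
ΔH = Σ(broken) − Σ(formed) = (16490) − (9000 + 16D) = +7490 − 16D
Setting this equal to −4846 kJ gives 16D = 12336, so D = 771 kJ/mol.

D(C=O) ≈ 771 kJ/mol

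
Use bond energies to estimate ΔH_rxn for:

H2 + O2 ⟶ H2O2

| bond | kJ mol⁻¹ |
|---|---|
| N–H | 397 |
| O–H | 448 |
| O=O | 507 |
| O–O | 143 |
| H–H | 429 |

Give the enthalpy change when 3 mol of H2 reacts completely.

ΔH = −309 kJ

Bonds broken (reactants):
  H–H: 1 × 429 = 429
  O=O: 1 × 507 = 507
  Σ(broken) = 936 kJ
Bonds formed (products):
  O–H: 2 × 448 = 896
  O–O: 1 × 143 = 143
  Σ(formed) = 1039 kJ
ΔH = Σ(broken) − Σ(formed) = 936 − 1039 = −103 kJ
For 3× the reaction as written: 3 × (−103) = −309 kJ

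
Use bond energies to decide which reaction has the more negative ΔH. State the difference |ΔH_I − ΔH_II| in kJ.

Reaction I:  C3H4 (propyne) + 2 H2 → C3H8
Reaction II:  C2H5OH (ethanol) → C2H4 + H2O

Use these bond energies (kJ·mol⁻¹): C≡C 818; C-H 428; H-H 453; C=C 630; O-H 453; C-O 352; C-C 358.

Reaction I, by 401 kJ

Reaction I:
  Bonds broken (reactants):
    C≡C: 1 × 818 = 818
    C-C: 1 × 358 = 358
    C-H: 4 × 428 = 1712
    H-H: 2 × 453 = 906
    Σ(broken) = 3794 kJ
  Bonds formed (products):
    C-C: 2 × 358 = 716
    C-H: 8 × 428 = 3424
    Σ(formed) = 4140 kJ
  ΔH_I = 3794 − 4140 = −346 kJ
Reaction II:
  Bonds broken (reactants):
    C-C: 1 × 358 = 358
    C-H: 5 × 428 = 2140
    C-O: 1 × 352 = 352
    O-H: 1 × 453 = 453
    Σ(broken) = 3303 kJ
  Bonds formed (products):
    C-H: 4 × 428 = 1712
    C=C: 1 × 630 = 630
    O-H: 2 × 453 = 906
    Σ(formed) = 3248 kJ
  ΔH_II = 3303 − 3248 = +55 kJ
ΔH_I − ΔH_II = −401 kJ, so reaction I has the more negative ΔH; |ΔH_I − ΔH_II| = 401 kJ.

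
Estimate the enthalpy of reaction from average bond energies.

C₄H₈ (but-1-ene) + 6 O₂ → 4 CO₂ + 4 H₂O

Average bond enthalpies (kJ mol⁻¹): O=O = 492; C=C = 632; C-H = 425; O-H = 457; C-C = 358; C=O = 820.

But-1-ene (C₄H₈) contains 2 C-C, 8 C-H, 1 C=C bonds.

ΔH ≈ −2516 kJ

Bonds broken (reactants):
  C-C: 2 × 358 = 716
  C-H: 8 × 425 = 3400
  C=C: 1 × 632 = 632
  O=O: 6 × 492 = 2952
  Σ(broken) = 7700 kJ
Bonds formed (products):
  C=O: 8 × 820 = 6560
  O-H: 8 × 457 = 3656
  Σ(formed) = 10216 kJ
ΔH = Σ(broken) − Σ(formed) = 7700 − 10216 = −2516 kJ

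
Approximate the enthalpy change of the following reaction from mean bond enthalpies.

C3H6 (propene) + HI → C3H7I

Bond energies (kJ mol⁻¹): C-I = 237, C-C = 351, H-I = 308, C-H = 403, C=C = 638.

ΔH ≈ −45 kJ

Bonds broken (reactants):
  C-C: 1 × 351 = 351
  C-H: 6 × 403 = 2418
  C=C: 1 × 638 = 638
  H-I: 1 × 308 = 308
  Σ(broken) = 3715 kJ
Bonds formed (products):
  C-C: 2 × 351 = 702
  C-H: 7 × 403 = 2821
  C-I: 1 × 237 = 237
  Σ(formed) = 3760 kJ
ΔH = Σ(broken) − Σ(formed) = 3715 − 3760 = −45 kJ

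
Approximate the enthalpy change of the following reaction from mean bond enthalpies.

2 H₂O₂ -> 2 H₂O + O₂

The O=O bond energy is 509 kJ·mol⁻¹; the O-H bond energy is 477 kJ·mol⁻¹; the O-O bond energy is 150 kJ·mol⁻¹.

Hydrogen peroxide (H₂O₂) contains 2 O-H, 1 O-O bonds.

ΔH ≈ −209 kJ

Bonds broken (reactants):
  O-H: 4 × 477 = 1908
  O-O: 2 × 150 = 300
  Σ(broken) = 2208 kJ
Bonds formed (products):
  O-H: 4 × 477 = 1908
  O=O: 1 × 509 = 509
  Σ(formed) = 2417 kJ
ΔH = Σ(broken) − Σ(formed) = 2208 − 2417 = −209 kJ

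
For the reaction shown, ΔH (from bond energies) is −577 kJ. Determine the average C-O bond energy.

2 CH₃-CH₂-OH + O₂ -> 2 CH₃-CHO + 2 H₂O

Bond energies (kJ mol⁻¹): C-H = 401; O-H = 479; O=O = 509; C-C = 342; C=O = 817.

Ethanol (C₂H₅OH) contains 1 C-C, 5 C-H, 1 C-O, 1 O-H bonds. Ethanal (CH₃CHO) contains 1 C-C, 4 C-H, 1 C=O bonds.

D(C-O) ≈ 352 kJ/mol

Let D be the C-O bond energy.
Σ(broken) = 2×342 + 10×401 + 2×D + 2×479 + 1×509 = 6161 + 2D
Σ(formed) = 2×342 + 8×401 + 2×817 + 4×479 = 7442
ΔH = Σ(broken) − Σ(formed) = (6161 + 2D) − (7442) = −1281 + 2D
Setting this equal to −577 kJ gives 2D = 704, so D = 352 kJ/mol.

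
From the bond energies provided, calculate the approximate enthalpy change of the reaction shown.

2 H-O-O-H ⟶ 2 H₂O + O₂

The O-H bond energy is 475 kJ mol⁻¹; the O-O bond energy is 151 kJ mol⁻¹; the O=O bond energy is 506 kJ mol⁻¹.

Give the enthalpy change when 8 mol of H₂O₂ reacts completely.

ΔH = −816 kJ

Bonds broken (reactants):
  O-H: 4 × 475 = 1900
  O-O: 2 × 151 = 302
  Σ(broken) = 2202 kJ
Bonds formed (products):
  O-H: 4 × 475 = 1900
  O=O: 1 × 506 = 506
  Σ(formed) = 2406 kJ
ΔH = Σ(broken) − Σ(formed) = 2202 − 2406 = −204 kJ
For 4× the reaction as written: 4 × (−204) = −816 kJ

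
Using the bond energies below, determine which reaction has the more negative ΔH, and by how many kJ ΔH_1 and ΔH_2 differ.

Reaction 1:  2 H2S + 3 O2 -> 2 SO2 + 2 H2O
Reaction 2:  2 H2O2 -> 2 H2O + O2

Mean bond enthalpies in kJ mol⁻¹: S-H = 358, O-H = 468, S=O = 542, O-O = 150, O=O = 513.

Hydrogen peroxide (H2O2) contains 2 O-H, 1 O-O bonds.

Reaction 1:
  Bonds broken (reactants):
    O=O: 3 × 513 = 1539
    S-H: 4 × 358 = 1432
    Σ(broken) = 2971 kJ
  Bonds formed (products):
    O-H: 4 × 468 = 1872
    S=O: 4 × 542 = 2168
    Σ(formed) = 4040 kJ
  ΔH_1 = 2971 − 4040 = −1069 kJ
Reaction 2:
  Bonds broken (reactants):
    O-H: 4 × 468 = 1872
    O-O: 2 × 150 = 300
    Σ(broken) = 2172 kJ
  Bonds formed (products):
    O-H: 4 × 468 = 1872
    O=O: 1 × 513 = 513
    Σ(formed) = 2385 kJ
  ΔH_2 = 2172 − 2385 = −213 kJ
ΔH_1 − ΔH_2 = −856 kJ, so reaction 1 has the more negative ΔH; |ΔH_1 − ΔH_2| = 856 kJ.

Reaction 1, by 856 kJ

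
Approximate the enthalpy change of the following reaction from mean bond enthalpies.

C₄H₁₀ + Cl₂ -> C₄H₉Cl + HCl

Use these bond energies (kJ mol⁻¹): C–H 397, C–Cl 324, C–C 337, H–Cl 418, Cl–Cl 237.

ΔH ≈ −108 kJ

Bonds broken (reactants):
  C–C: 3 × 337 = 1011
  C–H: 10 × 397 = 3970
  Cl–Cl: 1 × 237 = 237
  Σ(broken) = 5218 kJ
Bonds formed (products):
  C–C: 3 × 337 = 1011
  C–Cl: 1 × 324 = 324
  C–H: 9 × 397 = 3573
  H–Cl: 1 × 418 = 418
  Σ(formed) = 5326 kJ
ΔH = Σ(broken) − Σ(formed) = 5218 − 5326 = −108 kJ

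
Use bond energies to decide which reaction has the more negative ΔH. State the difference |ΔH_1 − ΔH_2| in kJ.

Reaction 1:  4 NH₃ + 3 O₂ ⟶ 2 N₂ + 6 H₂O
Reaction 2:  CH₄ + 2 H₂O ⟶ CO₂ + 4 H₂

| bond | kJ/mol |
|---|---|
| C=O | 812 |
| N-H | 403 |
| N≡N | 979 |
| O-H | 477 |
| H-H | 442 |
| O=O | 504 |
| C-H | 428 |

Reaction 1, by 1562 kJ

Reaction 1:
  Bonds broken (reactants):
    N-H: 12 × 403 = 4836
    O=O: 3 × 504 = 1512
    Σ(broken) = 6348 kJ
  Bonds formed (products):
    N≡N: 2 × 979 = 1958
    O-H: 12 × 477 = 5724
    Σ(formed) = 7682 kJ
  ΔH_1 = 6348 − 7682 = −1334 kJ
Reaction 2:
  Bonds broken (reactants):
    C-H: 4 × 428 = 1712
    O-H: 4 × 477 = 1908
    Σ(broken) = 3620 kJ
  Bonds formed (products):
    C=O: 2 × 812 = 1624
    H-H: 4 × 442 = 1768
    Σ(formed) = 3392 kJ
  ΔH_2 = 3620 − 3392 = +228 kJ
ΔH_1 − ΔH_2 = −1562 kJ, so reaction 1 has the more negative ΔH; |ΔH_1 − ΔH_2| = 1562 kJ.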